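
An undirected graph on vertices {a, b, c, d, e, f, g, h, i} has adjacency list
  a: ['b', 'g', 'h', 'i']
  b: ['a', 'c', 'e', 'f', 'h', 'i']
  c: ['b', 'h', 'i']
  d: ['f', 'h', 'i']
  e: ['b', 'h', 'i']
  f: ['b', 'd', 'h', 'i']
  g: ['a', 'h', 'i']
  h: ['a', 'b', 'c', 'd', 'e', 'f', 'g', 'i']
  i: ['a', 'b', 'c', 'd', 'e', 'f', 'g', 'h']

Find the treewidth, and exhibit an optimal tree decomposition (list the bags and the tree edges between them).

Treewidth 3.
Bags: B1 = {b, f, h, i}  B2 = {b, e, h, i}  B3 = {b, c, h, i}  B4 = {d, f, h, i}  B5 = {a, b, h, i}  B6 = {a, g, h, i}
Tree: B1–B2, B2–B3, B1–B4, B2–B5, B5–B6

Each bag holds 4 vertices, so the decomposition has width 3, which upper-bounds the treewidth. For the lower bound, the 4 vertices {d, f, h, i} are pairwise adjacent, and any tree decomposition puts a clique entirely inside one bag — forcing width ≥ 3. The upper and lower bounds meet at 3, so that is the treewidth.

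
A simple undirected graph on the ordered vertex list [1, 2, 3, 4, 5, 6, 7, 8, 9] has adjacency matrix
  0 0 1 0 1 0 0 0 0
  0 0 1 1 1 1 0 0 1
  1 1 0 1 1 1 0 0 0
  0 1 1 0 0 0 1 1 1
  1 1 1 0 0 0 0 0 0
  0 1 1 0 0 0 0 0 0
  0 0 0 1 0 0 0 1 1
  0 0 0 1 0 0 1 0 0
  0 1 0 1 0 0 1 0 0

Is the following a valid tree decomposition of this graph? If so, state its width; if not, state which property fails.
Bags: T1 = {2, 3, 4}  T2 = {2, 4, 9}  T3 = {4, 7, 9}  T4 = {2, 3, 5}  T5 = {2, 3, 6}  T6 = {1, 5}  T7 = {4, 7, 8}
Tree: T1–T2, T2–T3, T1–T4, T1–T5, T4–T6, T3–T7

A tree decomposition must satisfy three properties: every vertex lies in some bag; for every edge, both endpoints lie together in some bag; and for every vertex, the bags containing it form a connected subtree. Here edge (3,1) lies in no bag, so the decomposition is invalid.

No — edge (3,1) lies in no bag.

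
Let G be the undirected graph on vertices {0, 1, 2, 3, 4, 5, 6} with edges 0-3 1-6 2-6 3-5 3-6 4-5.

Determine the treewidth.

A width-1 tree decomposition is:
Bags: B1 = {3, 6}  B2 = {1, 6}  B3 = {3, 5}  B4 = {4, 5}  B5 = {2, 6}  B6 = {0, 3}
Tree: B1–B2, B1–B3, B3–B4, B1–B5, B1–B6
The largest bag has 2 vertices, giving width 1; this decomposition certifies tw(G) ≤ 1. Since G has at least one edge (e.g. 6–3), it is not an edgeless graph, so tw(G) ≥ 1. Therefore the treewidth is 1.

1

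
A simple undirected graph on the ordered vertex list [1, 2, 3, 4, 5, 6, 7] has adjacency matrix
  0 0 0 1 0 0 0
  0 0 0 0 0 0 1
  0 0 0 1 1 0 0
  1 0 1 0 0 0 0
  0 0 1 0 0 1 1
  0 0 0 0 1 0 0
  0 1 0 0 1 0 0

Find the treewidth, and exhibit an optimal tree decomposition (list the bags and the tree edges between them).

Treewidth 1.
One optimal decomposition is:
Bags: B1 = {3, 5}  B2 = {3, 4}  B3 = {5, 7}  B4 = {2, 7}  B5 = {1, 4}  B6 = {5, 6}
Tree: B1–B2, B1–B3, B3–B4, B2–B5, B3–B6

Every bag has size at most 2, so the width is 2 − 1 = 1 and tw(G) ≤ 1. Since G has at least one edge (e.g. 3–5), it is not an edgeless graph, so tw(G) ≥ 1. Therefore the treewidth is 1.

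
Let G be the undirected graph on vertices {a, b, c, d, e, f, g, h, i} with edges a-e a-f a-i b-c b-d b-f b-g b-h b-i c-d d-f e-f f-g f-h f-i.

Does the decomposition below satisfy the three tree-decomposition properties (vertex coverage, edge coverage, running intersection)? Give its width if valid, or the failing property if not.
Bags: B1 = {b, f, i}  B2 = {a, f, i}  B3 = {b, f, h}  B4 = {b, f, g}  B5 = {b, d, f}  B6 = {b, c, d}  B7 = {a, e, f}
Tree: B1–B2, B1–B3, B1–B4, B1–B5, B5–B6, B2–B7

Yes; width 2.

Checking the three conditions: (i) the bags cover all of {a, b, c, d, e, f, g, h, i}; (ii) for each edge, some bag contains both endpoints; (iii) the bags containing any fixed vertex form a subtree. All hold, so the decomposition is valid with width 3 − 1 = 2.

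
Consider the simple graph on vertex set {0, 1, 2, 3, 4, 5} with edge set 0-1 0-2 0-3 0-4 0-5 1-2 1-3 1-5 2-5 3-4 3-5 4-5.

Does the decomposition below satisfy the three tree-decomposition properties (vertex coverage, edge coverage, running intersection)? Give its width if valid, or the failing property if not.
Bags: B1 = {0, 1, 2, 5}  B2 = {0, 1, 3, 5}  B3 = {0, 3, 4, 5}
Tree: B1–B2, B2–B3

Every vertex of G appears in some bag (union = {0, 1, 2, 3, 4, 5}); every edge is covered by a bag; and for each vertex v the set of bags containing v is connected in the bag tree. The decomposition is therefore valid. The largest bag has 4 vertices, so the width is 3.

Yes; width 3.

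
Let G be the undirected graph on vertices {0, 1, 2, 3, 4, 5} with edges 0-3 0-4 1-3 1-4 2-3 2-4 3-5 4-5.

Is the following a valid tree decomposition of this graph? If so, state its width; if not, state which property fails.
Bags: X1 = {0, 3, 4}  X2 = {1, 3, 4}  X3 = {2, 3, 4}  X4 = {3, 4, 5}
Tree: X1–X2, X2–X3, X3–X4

Vertex coverage: the bags together contain {0, 1, 2, 3, 4, 5}, the full vertex set. Edge coverage: each edge of G has both endpoints in at least one bag. Running intersection: for every vertex, the bags containing it form a connected subtree. All three properties hold, so this is a valid tree decomposition of width max|bag| − 1 = 2, and hence tw(G) ≤ 2.

Yes; width 2.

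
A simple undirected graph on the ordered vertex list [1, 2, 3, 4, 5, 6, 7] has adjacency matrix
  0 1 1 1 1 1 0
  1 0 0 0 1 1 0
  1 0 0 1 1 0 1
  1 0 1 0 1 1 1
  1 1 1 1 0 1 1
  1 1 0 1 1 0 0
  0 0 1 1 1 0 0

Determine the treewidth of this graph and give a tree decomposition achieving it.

The largest bag has 4 vertices, giving width 3; this decomposition certifies tw(G) ≤ 3. For the lower bound, the 4 vertices {1, 2, 5, 6} are pairwise adjacent, and any tree decomposition puts a clique entirely inside one bag — forcing width ≥ 3. Hence tw(G) = 3 exactly.

Treewidth 3.
One optimal decomposition is:
Bags: B1 = {1, 3, 4, 5}  B2 = {3, 4, 5, 7}  B3 = {1, 4, 5, 6}  B4 = {1, 2, 5, 6}
Tree: B1–B2, B1–B3, B3–B4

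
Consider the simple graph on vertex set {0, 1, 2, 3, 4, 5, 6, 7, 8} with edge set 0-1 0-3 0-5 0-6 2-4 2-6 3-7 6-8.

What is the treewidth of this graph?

1

A width-1 tree decomposition is:
Bags: B1 = {0, 3}  B2 = {0, 1}  B3 = {3, 7}  B4 = {0, 6}  B5 = {6, 8}  B6 = {0, 5}  B7 = {2, 6}  B8 = {2, 4}
Tree: B1–B2, B1–B3, B1–B4, B4–B5, B2–B6, B4–B7, B7–B8
The largest bag has 2 vertices, giving width 1; this decomposition certifies tw(G) ≤ 1. Any graph with an edge has treewidth ≥ 1, and G has the edge 3–0. Hence tw(G) = 1 exactly.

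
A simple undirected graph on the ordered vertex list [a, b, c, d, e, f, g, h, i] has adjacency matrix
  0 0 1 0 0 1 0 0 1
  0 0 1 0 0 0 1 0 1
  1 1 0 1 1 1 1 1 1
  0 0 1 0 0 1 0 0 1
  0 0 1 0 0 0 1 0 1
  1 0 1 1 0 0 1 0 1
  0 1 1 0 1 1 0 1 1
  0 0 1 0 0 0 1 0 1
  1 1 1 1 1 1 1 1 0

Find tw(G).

A width-3 tree decomposition is:
Bags: B1 = {c, d, f, i}  B2 = {a, c, f, i}  B3 = {c, f, g, i}  B4 = {c, g, h, i}  B5 = {c, e, g, i}  B6 = {b, c, g, i}
Tree: B1–B2, B1–B3, B3–B4, B4–B5, B5–B6
Every bag has size at most 4, so the width is 4 − 1 = 3 and tw(G) ≤ 3. Conversely, {c, d, f, i} is a clique of size 4, and the vertices of any clique must share a bag in every tree decomposition; so some bag has ≥ 4 vertices and tw(G) ≥ 3. The upper and lower bounds meet at 3, so that is the treewidth.

3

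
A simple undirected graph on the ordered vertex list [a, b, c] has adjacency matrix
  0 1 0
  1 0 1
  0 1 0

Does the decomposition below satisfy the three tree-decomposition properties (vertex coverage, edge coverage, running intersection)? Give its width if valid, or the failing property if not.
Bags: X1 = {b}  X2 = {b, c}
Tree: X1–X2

No — vertex a appears in no bag.

A tree decomposition must satisfy three properties: every vertex lies in some bag; for every edge, both endpoints lie together in some bag; and for every vertex, the bags containing it form a connected subtree. Here vertex a appears in no bag, so the decomposition is invalid.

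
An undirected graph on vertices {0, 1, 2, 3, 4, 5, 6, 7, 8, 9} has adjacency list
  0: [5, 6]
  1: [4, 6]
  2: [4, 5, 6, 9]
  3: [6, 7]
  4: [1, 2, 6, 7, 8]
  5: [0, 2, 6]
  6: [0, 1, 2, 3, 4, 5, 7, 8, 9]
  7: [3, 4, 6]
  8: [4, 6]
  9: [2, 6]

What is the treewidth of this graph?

2

A width-2 tree decomposition is:
Bags: B1 = {3, 6, 7}  B2 = {4, 6, 7}  B3 = {2, 4, 6}  B4 = {2, 5, 6}  B5 = {1, 4, 6}  B6 = {0, 5, 6}  B7 = {2, 6, 9}  B8 = {4, 6, 8}
Tree: B1–B2, B2–B3, B3–B4, B2–B5, B4–B6, B4–B7, B2–B8
Each bag holds 3 vertices, so the decomposition has width 2, which upper-bounds the treewidth. On the other hand G contains the 3-clique {0, 5, 6}. A clique must lie in a single bag of any decomposition, so no decomposition can have width below 2. Therefore the treewidth is 2.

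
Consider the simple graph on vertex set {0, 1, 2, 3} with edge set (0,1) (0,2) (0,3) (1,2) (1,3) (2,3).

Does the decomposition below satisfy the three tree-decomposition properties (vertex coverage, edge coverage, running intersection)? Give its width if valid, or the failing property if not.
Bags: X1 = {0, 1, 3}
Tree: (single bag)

No — vertex 2 appears in no bag.

A tree decomposition must satisfy three properties: every vertex lies in some bag; for every edge, both endpoints lie together in some bag; and for every vertex, the bags containing it form a connected subtree. Here vertex 2 appears in no bag, so the decomposition is invalid.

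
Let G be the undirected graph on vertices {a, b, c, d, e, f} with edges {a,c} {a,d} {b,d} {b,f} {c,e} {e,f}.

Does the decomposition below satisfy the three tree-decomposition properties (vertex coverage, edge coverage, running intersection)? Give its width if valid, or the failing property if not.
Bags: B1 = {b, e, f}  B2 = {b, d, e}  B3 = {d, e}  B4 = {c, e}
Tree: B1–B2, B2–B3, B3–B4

No — vertex a appears in no bag.

A tree decomposition must satisfy three properties: every vertex lies in some bag; for every edge, both endpoints lie together in some bag; and for every vertex, the bags containing it form a connected subtree. Here vertex a appears in no bag, so the decomposition is invalid.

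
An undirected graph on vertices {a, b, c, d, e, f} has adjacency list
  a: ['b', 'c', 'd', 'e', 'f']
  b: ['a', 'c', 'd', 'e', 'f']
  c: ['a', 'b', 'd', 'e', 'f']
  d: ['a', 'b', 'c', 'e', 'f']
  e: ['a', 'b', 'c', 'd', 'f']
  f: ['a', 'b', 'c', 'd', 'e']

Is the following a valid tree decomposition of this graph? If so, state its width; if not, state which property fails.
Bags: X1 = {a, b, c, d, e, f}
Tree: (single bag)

Checking the three conditions: (i) the bags cover all of {a, b, c, d, e, f}; (ii) for each edge, some bag contains both endpoints; (iii) the bags containing any fixed vertex form a subtree. All hold, so the decomposition is valid with width 6 − 1 = 5.

Yes; width 5.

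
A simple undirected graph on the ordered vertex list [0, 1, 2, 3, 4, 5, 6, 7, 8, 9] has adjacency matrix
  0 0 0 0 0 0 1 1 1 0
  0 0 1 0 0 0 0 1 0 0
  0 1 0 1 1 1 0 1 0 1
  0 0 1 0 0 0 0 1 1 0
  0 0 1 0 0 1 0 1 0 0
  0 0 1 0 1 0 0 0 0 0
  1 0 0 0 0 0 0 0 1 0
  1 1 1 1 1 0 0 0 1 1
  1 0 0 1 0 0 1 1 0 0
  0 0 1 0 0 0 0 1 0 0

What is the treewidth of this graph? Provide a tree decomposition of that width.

The largest bag has 3 vertices, giving width 2; this decomposition certifies tw(G) ≤ 2. Conversely, {2, 4, 5} is a clique of size 3, and the vertices of any clique must share a bag in every tree decomposition; so some bag has ≥ 3 vertices and tw(G) ≥ 2. Hence tw(G) = 2 exactly.

Treewidth 2.
Bags: B1 = {0, 7, 8}  B2 = {3, 7, 8}  B3 = {2, 3, 7}  B4 = {0, 6, 8}  B5 = {2, 4, 7}  B6 = {1, 2, 7}  B7 = {2, 7, 9}  B8 = {2, 4, 5}
Tree: B1–B2, B2–B3, B1–B4, B3–B5, B5–B6, B6–B7, B5–B8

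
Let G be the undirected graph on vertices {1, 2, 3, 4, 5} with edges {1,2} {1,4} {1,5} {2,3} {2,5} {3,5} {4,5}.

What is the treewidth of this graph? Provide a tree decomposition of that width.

The largest bag has 3 vertices, giving width 2; this decomposition certifies tw(G) ≤ 2. On the other hand G contains the 3-clique {1, 2, 5}. A clique must lie in a single bag of any decomposition, so no decomposition can have width below 2. Therefore the treewidth is 2.

Treewidth 2.
Bags: B1 = {1, 2, 5}  B2 = {2, 3, 5}  B3 = {1, 4, 5}
Tree: B1–B2, B1–B3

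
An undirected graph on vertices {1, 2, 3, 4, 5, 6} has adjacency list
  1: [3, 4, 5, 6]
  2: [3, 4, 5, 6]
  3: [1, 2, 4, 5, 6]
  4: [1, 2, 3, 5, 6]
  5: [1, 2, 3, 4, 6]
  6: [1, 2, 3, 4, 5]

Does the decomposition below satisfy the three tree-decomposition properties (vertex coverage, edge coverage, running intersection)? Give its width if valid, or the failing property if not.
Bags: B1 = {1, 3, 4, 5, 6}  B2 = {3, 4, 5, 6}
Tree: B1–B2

No — vertex 2 appears in no bag.

A tree decomposition must satisfy three properties: every vertex lies in some bag; for every edge, both endpoints lie together in some bag; and for every vertex, the bags containing it form a connected subtree. Here vertex 2 appears in no bag, so the decomposition is invalid.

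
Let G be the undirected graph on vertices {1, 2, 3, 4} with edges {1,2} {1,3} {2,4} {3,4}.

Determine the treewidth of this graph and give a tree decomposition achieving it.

The largest bag has 3 vertices, giving width 2; this decomposition certifies tw(G) ≤ 2. The edges 2–1–3–4–2 form a cycle, so G is not a tree and its treewidth is at least 2. Therefore the treewidth is 2.

Treewidth 2.
Bags: B1 = {1, 2, 3}  B2 = {2, 3, 4}
Tree: B1–B2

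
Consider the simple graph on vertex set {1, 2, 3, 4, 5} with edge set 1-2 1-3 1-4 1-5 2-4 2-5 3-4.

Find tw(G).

A width-2 tree decomposition is:
Bags: B1 = {1, 3, 4}  B2 = {1, 2, 4}  B3 = {1, 2, 5}
Tree: B1–B2, B2–B3
The largest bag has 3 vertices, giving width 2; this decomposition certifies tw(G) ≤ 2. For the lower bound, the 3 vertices {1, 2, 4} are pairwise adjacent, and any tree decomposition puts a clique entirely inside one bag — forcing width ≥ 2. Therefore the treewidth is 2.

2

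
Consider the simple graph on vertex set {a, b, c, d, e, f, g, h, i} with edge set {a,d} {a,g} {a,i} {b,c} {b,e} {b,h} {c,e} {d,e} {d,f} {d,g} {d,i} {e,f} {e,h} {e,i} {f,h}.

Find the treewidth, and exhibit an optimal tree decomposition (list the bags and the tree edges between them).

The largest bag has 3 vertices, giving width 2; this decomposition certifies tw(G) ≤ 2. For the lower bound, the 3 vertices {a, d, g} are pairwise adjacent, and any tree decomposition puts a clique entirely inside one bag — forcing width ≥ 2. Hence tw(G) = 2 exactly.

Treewidth 2.
One optimal decomposition is:
Bags: B1 = {d, e, i}  B2 = {d, e, f}  B3 = {a, d, i}  B4 = {e, f, h}  B5 = {b, e, h}  B6 = {b, c, e}  B7 = {a, d, g}
Tree: B1–B2, B1–B3, B2–B4, B4–B5, B5–B6, B3–B7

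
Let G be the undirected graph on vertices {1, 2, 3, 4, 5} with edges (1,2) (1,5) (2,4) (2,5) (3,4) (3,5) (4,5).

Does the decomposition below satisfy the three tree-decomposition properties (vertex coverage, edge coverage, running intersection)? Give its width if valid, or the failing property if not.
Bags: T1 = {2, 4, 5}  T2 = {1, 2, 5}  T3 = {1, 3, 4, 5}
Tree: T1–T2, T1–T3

No — bags containing vertex 1 are not connected in the tree.

A tree decomposition must satisfy three properties: every vertex lies in some bag; for every edge, both endpoints lie together in some bag; and for every vertex, the bags containing it form a connected subtree. Here bags containing vertex 1 are not connected in the tree, so the decomposition is invalid.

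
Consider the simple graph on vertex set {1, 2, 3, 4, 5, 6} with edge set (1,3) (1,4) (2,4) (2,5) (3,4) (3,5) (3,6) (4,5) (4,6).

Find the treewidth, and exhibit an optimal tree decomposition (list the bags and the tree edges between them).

Every bag has size at most 3, so the width is 3 − 1 = 2 and tw(G) ≤ 2. For the lower bound, the 3 vertices {2, 4, 5} are pairwise adjacent, and any tree decomposition puts a clique entirely inside one bag — forcing width ≥ 2. Hence tw(G) = 2 exactly.

Treewidth 2.
Bags: B1 = {1, 3, 4}  B2 = {3, 4, 5}  B3 = {3, 4, 6}  B4 = {2, 4, 5}
Tree: B1–B2, B1–B3, B2–B4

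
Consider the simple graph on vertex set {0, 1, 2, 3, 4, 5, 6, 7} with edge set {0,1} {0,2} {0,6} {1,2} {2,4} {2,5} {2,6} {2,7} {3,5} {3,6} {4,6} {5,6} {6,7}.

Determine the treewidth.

2

A width-2 tree decomposition is:
Bags: B1 = {2, 5, 6}  B2 = {2, 4, 6}  B3 = {0, 2, 6}  B4 = {3, 5, 6}  B5 = {2, 6, 7}  B6 = {0, 1, 2}
Tree: B1–B2, B1–B3, B1–B4, B1–B5, B3–B6
Each bag holds 3 vertices, so the decomposition has width 2, which upper-bounds the treewidth. For the lower bound, the 3 vertices {0, 1, 2} are pairwise adjacent, and any tree decomposition puts a clique entirely inside one bag — forcing width ≥ 2. Hence tw(G) = 2 exactly.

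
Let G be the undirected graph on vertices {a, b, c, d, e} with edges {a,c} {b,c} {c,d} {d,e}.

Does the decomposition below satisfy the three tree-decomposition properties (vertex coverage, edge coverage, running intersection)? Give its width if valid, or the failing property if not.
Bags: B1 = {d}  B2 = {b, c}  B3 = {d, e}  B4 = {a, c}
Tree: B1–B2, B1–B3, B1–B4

A tree decomposition must satisfy three properties: every vertex lies in some bag; for every edge, both endpoints lie together in some bag; and for every vertex, the bags containing it form a connected subtree. Here edge (c,d) lies in no bag, so the decomposition is invalid.

No — edge (c,d) lies in no bag.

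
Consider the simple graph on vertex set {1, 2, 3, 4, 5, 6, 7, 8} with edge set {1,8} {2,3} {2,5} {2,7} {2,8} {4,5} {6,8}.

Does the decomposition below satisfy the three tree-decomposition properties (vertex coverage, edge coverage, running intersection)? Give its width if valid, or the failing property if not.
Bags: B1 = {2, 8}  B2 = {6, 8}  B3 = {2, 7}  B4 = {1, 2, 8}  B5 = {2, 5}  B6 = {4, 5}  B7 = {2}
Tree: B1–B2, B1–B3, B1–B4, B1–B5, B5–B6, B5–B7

A tree decomposition must satisfy three properties: every vertex lies in some bag; for every edge, both endpoints lie together in some bag; and for every vertex, the bags containing it form a connected subtree. Here vertex 3 appears in no bag, so the decomposition is invalid.

No — vertex 3 appears in no bag.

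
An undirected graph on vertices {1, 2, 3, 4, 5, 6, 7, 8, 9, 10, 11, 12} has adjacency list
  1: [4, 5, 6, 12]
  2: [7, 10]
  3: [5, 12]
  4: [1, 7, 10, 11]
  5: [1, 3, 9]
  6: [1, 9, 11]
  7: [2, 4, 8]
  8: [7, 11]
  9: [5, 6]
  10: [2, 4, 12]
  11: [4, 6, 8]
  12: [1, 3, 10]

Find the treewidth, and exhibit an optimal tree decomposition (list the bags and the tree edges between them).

Every bag has size at most 4, so the width is 4 − 1 = 3 and tw(G) ≤ 3. For the lower bound: the 4 vertex sets {3,5,9}, {12}, {1}, {4,6,10,11} are disjoint, each induces a connected subgraph, and every pair is joined by at least one edge of G. Contracting each set to a single vertex therefore yields K_{4} as a minor, and since treewidth is minor-monotone, tw(G) ≥ tw(K_{4}) = 3. Hence tw(G) = 3 exactly.

Treewidth 3.
One such decomposition:
Bags: B1 = {3, 5, 9, 12}  B2 = {1, 5, 9, 12}  B3 = {1, 6, 9, 12}  B4 = {1, 6, 10, 12}  B5 = {1, 4, 6, 10}  B6 = {4, 6, 10, 11}  B7 = {2, 4, 10, 11}  B8 = {2, 4, 7, 11}  B9 = {2, 7, 8, 11}
Tree: B1–B2, B2–B3, B3–B4, B4–B5, B5–B6, B6–B7, B7–B8, B8–B9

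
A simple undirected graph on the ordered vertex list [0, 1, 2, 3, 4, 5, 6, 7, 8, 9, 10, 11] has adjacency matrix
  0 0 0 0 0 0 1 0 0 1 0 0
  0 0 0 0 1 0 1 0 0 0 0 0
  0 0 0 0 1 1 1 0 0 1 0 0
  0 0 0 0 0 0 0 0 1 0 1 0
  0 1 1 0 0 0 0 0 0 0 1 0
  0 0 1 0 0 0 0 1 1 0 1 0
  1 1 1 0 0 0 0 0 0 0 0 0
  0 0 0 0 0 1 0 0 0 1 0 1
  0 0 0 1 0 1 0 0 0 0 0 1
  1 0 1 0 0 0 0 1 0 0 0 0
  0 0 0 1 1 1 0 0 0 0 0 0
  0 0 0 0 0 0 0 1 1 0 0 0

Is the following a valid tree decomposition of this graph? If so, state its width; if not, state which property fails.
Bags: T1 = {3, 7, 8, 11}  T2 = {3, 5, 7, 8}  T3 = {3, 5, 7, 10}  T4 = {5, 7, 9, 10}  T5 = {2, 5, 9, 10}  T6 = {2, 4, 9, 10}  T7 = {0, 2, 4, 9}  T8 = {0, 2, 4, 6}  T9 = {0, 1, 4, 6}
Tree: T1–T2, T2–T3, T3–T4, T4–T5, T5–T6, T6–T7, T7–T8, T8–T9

Yes; width 3.

Every vertex of G appears in some bag (union = {0, 1, 2, 3, 4, 5, 6, 7, 8, 9, 10, 11}); every edge is covered by a bag; and for each vertex v the set of bags containing v is connected in the bag tree. The decomposition is therefore valid. The largest bag has 4 vertices, so the width is 3.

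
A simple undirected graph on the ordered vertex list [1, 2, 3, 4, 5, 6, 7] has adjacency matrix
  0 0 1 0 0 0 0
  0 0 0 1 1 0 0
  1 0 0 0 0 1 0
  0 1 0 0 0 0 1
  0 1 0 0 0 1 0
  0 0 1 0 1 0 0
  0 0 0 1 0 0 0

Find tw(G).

1

A width-1 tree decomposition is:
Bags: B1 = {4, 7}  B2 = {2, 4}  B3 = {2, 5}  B4 = {5, 6}  B5 = {3, 6}  B6 = {1, 3}
Tree: B1–B2, B2–B3, B3–B4, B4–B5, B5–B6
The largest bag has 2 vertices, giving width 1; this decomposition certifies tw(G) ≤ 1. G has an edge, so its treewidth is at least 1. The upper and lower bounds meet at 1, so that is the treewidth.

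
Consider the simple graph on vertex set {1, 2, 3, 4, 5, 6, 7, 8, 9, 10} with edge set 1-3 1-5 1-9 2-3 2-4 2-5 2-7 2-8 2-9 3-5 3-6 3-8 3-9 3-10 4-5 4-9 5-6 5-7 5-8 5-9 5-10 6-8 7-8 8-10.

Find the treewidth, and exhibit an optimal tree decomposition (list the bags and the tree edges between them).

Treewidth 3.
One optimal decomposition is:
Bags: B1 = {3, 5, 8, 10}  B2 = {2, 3, 5, 8}  B3 = {2, 3, 5, 9}  B4 = {2, 4, 5, 9}  B5 = {1, 3, 5, 9}  B6 = {2, 5, 7, 8}  B7 = {3, 5, 6, 8}
Tree: B1–B2, B2–B3, B3–B4, B3–B5, B2–B6, B2–B7

The largest bag has 4 vertices, giving width 3; this decomposition certifies tw(G) ≤ 3. On the other hand G contains the 4-clique {2, 3, 5, 8}. A clique must lie in a single bag of any decomposition, so no decomposition can have width below 3. Combining the bounds, tw(G) = 3.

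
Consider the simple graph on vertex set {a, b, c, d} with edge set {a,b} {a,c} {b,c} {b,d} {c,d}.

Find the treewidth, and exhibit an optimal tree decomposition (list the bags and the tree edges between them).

Treewidth 2.
Bags: B1 = {b, c, d}  B2 = {a, b, c}
Tree: B1–B2

Every bag has size at most 3, so the width is 3 − 1 = 2 and tw(G) ≤ 2. Conversely, {b, c, d} is a clique of size 3, and the vertices of any clique must share a bag in every tree decomposition; so some bag has ≥ 3 vertices and tw(G) ≥ 2. The upper and lower bounds meet at 2, so that is the treewidth.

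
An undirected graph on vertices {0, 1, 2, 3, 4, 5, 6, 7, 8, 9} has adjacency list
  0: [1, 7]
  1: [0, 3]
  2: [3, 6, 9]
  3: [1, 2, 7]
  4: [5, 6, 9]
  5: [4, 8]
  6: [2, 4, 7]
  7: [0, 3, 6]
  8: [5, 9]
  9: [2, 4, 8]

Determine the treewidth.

2

A width-2 tree decomposition is:
Bags: B1 = {4, 5, 8}  B2 = {4, 8, 9}  B3 = {4, 6, 9}  B4 = {2, 6, 9}  B5 = {2, 6, 7}  B6 = {2, 3, 7}  B7 = {0, 3, 7}  B8 = {0, 1, 3}
Tree: B1–B2, B2–B3, B3–B4, B4–B5, B5–B6, B6–B7, B7–B8
Every bag has size at most 3, so the width is 3 − 1 = 2 and tw(G) ≤ 2. The edges 5–8–9–4–5 form a cycle, so G is not a tree and its treewidth is at least 2. The upper and lower bounds meet at 2, so that is the treewidth.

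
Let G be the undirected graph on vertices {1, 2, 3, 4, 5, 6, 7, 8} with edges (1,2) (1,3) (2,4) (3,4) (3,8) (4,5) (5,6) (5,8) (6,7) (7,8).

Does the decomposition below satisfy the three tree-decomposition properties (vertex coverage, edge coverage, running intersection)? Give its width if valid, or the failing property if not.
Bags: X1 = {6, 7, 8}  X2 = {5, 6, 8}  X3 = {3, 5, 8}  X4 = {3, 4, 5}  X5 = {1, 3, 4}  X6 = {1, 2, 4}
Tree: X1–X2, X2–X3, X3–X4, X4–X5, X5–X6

Vertex coverage: the bags together contain {1, 2, 3, 4, 5, 6, 7, 8}, the full vertex set. Edge coverage: each edge of G has both endpoints in at least one bag. Running intersection: for every vertex, the bags containing it form a connected subtree. All three properties hold, so this is a valid tree decomposition of width max|bag| − 1 = 2, and hence tw(G) ≤ 2.

Yes; width 2.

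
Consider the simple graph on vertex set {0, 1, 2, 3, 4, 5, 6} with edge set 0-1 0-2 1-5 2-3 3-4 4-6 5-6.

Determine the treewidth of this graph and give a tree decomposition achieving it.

Every bag has size at most 3, so the width is 3 − 1 = 2 and tw(G) ≤ 2. For the lower bound, G contains the cycle 6–5–1–0–2–3–4–6, so G is not a forest; only forests have treewidth ≤ 1, hence tw(G) ≥ 2. Hence tw(G) = 2 exactly.

Treewidth 2.
One such decomposition:
Bags: B1 = {1, 5, 6}  B2 = {0, 1, 6}  B3 = {0, 2, 6}  B4 = {2, 3, 6}  B5 = {3, 4, 6}
Tree: B1–B2, B2–B3, B3–B4, B4–B5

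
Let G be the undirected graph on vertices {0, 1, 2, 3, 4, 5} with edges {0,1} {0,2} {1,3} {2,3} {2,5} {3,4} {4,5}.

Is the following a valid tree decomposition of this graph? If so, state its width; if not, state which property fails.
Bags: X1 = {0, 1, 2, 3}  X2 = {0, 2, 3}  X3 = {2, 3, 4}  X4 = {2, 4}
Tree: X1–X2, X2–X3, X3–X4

A tree decomposition must satisfy three properties: every vertex lies in some bag; for every edge, both endpoints lie together in some bag; and for every vertex, the bags containing it form a connected subtree. Here vertex 5 appears in no bag, so the decomposition is invalid.

No — vertex 5 appears in no bag.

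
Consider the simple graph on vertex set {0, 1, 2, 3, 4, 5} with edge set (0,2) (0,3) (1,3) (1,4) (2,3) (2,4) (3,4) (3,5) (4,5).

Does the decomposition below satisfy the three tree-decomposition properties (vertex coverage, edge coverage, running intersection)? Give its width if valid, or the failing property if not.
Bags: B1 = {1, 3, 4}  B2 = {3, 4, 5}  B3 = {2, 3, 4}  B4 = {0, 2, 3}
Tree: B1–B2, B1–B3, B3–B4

Yes; width 2.

Every vertex of G appears in some bag (union = {0, 1, 2, 3, 4, 5}); every edge is covered by a bag; and for each vertex v the set of bags containing v is connected in the bag tree. The decomposition is therefore valid. The largest bag has 3 vertices, so the width is 2.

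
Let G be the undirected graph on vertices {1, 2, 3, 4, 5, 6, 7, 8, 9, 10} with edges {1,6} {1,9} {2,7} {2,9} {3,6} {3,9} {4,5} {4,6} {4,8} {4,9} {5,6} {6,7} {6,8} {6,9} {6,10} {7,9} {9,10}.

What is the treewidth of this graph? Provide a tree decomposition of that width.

Treewidth 2.
Bags: B1 = {4, 6, 9}  B2 = {4, 6, 8}  B3 = {6, 7, 9}  B4 = {6, 9, 10}  B5 = {4, 5, 6}  B6 = {2, 7, 9}  B7 = {3, 6, 9}  B8 = {1, 6, 9}
Tree: B1–B2, B1–B3, B3–B4, B1–B5, B3–B6, B1–B7, B3–B8

Each bag holds 3 vertices, so the decomposition has width 2, which upper-bounds the treewidth. For the lower bound, the 3 vertices {2, 7, 9} are pairwise adjacent, and any tree decomposition puts a clique entirely inside one bag — forcing width ≥ 2. Combining the bounds, tw(G) = 2.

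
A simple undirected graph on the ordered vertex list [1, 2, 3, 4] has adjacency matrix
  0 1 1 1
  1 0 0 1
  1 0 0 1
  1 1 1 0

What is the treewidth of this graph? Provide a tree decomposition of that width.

Each bag holds 3 vertices, so the decomposition has width 2, which upper-bounds the treewidth. Conversely, {1, 2, 4} is a clique of size 3, and the vertices of any clique must share a bag in every tree decomposition; so some bag has ≥ 3 vertices and tw(G) ≥ 2. The upper and lower bounds meet at 2, so that is the treewidth.

Treewidth 2.
One such decomposition:
Bags: B1 = {1, 2, 4}  B2 = {1, 3, 4}
Tree: B1–B2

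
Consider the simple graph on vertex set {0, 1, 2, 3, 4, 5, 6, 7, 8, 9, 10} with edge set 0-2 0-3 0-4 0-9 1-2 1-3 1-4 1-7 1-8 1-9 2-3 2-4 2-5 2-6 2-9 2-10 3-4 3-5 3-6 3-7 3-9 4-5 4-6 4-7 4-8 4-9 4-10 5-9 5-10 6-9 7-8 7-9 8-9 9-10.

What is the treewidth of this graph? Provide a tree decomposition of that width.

Treewidth 4.
Bags: B1 = {1, 3, 4, 7, 9}  B2 = {1, 2, 3, 4, 9}  B3 = {2, 3, 4, 5, 9}  B4 = {1, 4, 7, 8, 9}  B5 = {0, 2, 3, 4, 9}  B6 = {2, 4, 5, 9, 10}  B7 = {2, 3, 4, 6, 9}
Tree: B1–B2, B2–B3, B1–B4, B2–B5, B3–B6, B5–B7

Every bag has size at most 5, so the width is 5 − 1 = 4 and tw(G) ≤ 4. For the lower bound, the 5 vertices {1, 4, 7, 8, 9} are pairwise adjacent, and any tree decomposition puts a clique entirely inside one bag — forcing width ≥ 4. The upper and lower bounds meet at 4, so that is the treewidth.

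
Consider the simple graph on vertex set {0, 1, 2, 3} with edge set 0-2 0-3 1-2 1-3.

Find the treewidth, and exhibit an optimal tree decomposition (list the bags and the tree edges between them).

Treewidth 2.
One optimal decomposition is:
Bags: B1 = {0, 1, 2}  B2 = {0, 1, 3}
Tree: B1–B2

Every bag has size at most 3, so the width is 3 − 1 = 2 and tw(G) ≤ 2. For the lower bound, G contains the cycle 0–2–1–3–0, so G is not a forest; only forests have treewidth ≤ 1, hence tw(G) ≥ 2. Therefore the treewidth is 2.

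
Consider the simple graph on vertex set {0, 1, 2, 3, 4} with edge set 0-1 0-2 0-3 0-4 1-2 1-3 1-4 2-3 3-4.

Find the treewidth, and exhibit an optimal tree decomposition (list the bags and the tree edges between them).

Treewidth 3.
One such decomposition:
Bags: B1 = {0, 1, 2, 3}  B2 = {0, 1, 3, 4}
Tree: B1–B2

The largest bag has 4 vertices, giving width 3; this decomposition certifies tw(G) ≤ 3. Conversely, {0, 1, 2, 3} is a clique of size 4, and the vertices of any clique must share a bag in every tree decomposition; so some bag has ≥ 4 vertices and tw(G) ≥ 3. Combining the bounds, tw(G) = 3.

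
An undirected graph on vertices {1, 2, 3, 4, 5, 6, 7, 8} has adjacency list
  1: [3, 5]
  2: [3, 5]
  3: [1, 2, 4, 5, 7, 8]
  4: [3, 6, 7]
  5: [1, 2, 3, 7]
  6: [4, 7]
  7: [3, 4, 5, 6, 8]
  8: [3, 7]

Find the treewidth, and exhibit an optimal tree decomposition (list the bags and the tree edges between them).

Treewidth 2.
One optimal decomposition is:
Bags: B1 = {3, 4, 7}  B2 = {4, 6, 7}  B3 = {3, 5, 7}  B4 = {3, 7, 8}  B5 = {2, 3, 5}  B6 = {1, 3, 5}
Tree: B1–B2, B1–B3, B3–B4, B3–B5, B3–B6

Each bag holds 3 vertices, so the decomposition has width 2, which upper-bounds the treewidth. Conversely, {3, 7, 8} is a clique of size 3, and the vertices of any clique must share a bag in every tree decomposition; so some bag has ≥ 3 vertices and tw(G) ≥ 2. The upper and lower bounds meet at 2, so that is the treewidth.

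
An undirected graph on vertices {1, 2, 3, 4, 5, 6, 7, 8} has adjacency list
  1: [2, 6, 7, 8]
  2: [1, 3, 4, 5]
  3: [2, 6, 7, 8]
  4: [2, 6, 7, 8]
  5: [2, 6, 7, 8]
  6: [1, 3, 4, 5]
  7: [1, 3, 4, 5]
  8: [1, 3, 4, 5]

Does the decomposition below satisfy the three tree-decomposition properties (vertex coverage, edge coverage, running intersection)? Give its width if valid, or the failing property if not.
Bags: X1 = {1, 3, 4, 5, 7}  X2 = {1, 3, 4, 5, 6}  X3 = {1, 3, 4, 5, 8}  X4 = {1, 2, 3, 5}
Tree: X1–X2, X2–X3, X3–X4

No — edge (4,2) lies in no bag.

A tree decomposition must satisfy three properties: every vertex lies in some bag; for every edge, both endpoints lie together in some bag; and for every vertex, the bags containing it form a connected subtree. Here edge (4,2) lies in no bag, so the decomposition is invalid.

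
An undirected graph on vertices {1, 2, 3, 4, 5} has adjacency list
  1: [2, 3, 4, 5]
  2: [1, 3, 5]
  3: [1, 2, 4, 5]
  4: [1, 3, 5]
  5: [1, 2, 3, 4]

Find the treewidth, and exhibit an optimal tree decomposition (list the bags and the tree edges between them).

The largest bag has 4 vertices, giving width 3; this decomposition certifies tw(G) ≤ 3. On the other hand G contains the 4-clique {1, 2, 3, 5}. A clique must lie in a single bag of any decomposition, so no decomposition can have width below 3. The upper and lower bounds meet at 3, so that is the treewidth.

Treewidth 3.
Bags: B1 = {1, 3, 4, 5}  B2 = {1, 2, 3, 5}
Tree: B1–B2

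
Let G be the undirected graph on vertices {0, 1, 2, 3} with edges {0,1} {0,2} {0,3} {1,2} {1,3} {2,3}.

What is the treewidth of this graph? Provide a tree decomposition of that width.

Treewidth 3.
One optimal decomposition is:
Bags: B1 = {0, 1, 2, 3}
Tree: (single bag)

With just one bag of size 4, the width is 4 − 1 = 3, so tw(G) ≤ 3. Conversely, {0, 1, 2, 3} is a clique of size 4, and the vertices of any clique must share a bag in every tree decomposition; so some bag has ≥ 4 vertices and tw(G) ≥ 3. Hence tw(G) = 3 exactly.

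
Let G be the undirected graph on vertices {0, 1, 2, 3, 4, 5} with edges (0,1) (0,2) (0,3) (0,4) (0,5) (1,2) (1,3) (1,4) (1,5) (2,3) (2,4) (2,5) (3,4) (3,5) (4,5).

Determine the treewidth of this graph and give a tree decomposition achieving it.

Treewidth 5.
One optimal decomposition is:
Bags: B1 = {0, 1, 2, 3, 4, 5}
Tree: (single bag)

A single bag containing all 6 vertices is trivially a valid decomposition of width 5. On the other hand G contains the 6-clique {0, 1, 2, 3, 4, 5}. A clique must lie in a single bag of any decomposition, so no decomposition can have width below 5. Combining the bounds, tw(G) = 5.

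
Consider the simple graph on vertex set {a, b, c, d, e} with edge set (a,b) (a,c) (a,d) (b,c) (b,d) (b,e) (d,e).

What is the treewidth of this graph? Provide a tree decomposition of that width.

Every bag has size at most 3, so the width is 3 − 1 = 2 and tw(G) ≤ 2. For the lower bound, the 3 vertices {b, d, e} are pairwise adjacent, and any tree decomposition puts a clique entirely inside one bag — forcing width ≥ 2. Therefore the treewidth is 2.

Treewidth 2.
One optimal decomposition is:
Bags: B1 = {b, d, e}  B2 = {a, b, d}  B3 = {a, b, c}
Tree: B1–B2, B2–B3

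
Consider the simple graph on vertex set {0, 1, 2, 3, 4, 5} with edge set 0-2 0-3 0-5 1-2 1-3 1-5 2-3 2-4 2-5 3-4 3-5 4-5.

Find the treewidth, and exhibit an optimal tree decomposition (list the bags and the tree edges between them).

Treewidth 3.
One such decomposition:
Bags: B1 = {0, 2, 3, 5}  B2 = {1, 2, 3, 5}  B3 = {2, 3, 4, 5}
Tree: B1–B2, B1–B3

Every bag has size at most 4, so the width is 4 − 1 = 3 and tw(G) ≤ 3. For the lower bound, the 4 vertices {0, 2, 3, 5} are pairwise adjacent, and any tree decomposition puts a clique entirely inside one bag — forcing width ≥ 3. Combining the bounds, tw(G) = 3.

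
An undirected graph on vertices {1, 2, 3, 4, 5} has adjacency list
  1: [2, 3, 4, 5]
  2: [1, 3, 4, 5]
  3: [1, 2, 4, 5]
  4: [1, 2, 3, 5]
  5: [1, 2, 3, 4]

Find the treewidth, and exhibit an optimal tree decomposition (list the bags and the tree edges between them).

With just one bag of size 5, the width is 5 − 1 = 4, so tw(G) ≤ 4. For the lower bound, the 5 vertices {1, 2, 3, 4, 5} are pairwise adjacent, and any tree decomposition puts a clique entirely inside one bag — forcing width ≥ 4. Therefore the treewidth is 4.

Treewidth 4.
One such decomposition:
Bags: B1 = {1, 2, 3, 4, 5}
Tree: (single bag)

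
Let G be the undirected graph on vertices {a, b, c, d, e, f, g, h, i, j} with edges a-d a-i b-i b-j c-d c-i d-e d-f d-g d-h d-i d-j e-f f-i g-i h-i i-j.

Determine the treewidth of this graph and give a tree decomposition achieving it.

The largest bag has 3 vertices, giving width 2; this decomposition certifies tw(G) ≤ 2. Conversely, {d, e, f} is a clique of size 3, and the vertices of any clique must share a bag in every tree decomposition; so some bag has ≥ 3 vertices and tw(G) ≥ 2. Hence tw(G) = 2 exactly.

Treewidth 2.
One optimal decomposition is:
Bags: B1 = {d, i, j}  B2 = {d, f, i}  B3 = {d, h, i}  B4 = {d, e, f}  B5 = {a, d, i}  B6 = {d, g, i}  B7 = {b, i, j}  B8 = {c, d, i}
Tree: B1–B2, B2–B3, B2–B4, B1–B5, B1–B6, B1–B7, B6–B8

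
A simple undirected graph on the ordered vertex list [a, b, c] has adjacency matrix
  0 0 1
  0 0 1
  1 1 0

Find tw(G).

1

A width-1 tree decomposition is:
Bags: B1 = {b, c}  B2 = {a, c}
Tree: B1–B2
Every bag has size at most 2, so the width is 2 − 1 = 1 and tw(G) ≤ 1. Any graph with an edge has treewidth ≥ 1, and G has the edge b–c. Hence tw(G) = 1 exactly.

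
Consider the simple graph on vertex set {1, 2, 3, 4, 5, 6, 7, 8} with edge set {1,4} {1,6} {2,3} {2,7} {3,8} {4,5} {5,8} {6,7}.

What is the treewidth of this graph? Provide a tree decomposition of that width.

Each bag holds 3 vertices, so the decomposition has width 2, which upper-bounds the treewidth. For the lower bound, G contains the cycle 7–6–1–4–5–8–3–2–7, so G is not a forest; only forests have treewidth ≤ 1, hence tw(G) ≥ 2. Therefore the treewidth is 2.

Treewidth 2.
One optimal decomposition is:
Bags: B1 = {1, 6, 7}  B2 = {1, 4, 7}  B3 = {4, 5, 7}  B4 = {5, 7, 8}  B5 = {3, 7, 8}  B6 = {2, 3, 7}
Tree: B1–B2, B2–B3, B3–B4, B4–B5, B5–B6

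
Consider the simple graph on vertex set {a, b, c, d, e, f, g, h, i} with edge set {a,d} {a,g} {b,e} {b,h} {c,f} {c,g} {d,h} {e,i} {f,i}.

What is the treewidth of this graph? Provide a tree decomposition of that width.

Every bag has size at most 3, so the width is 3 − 1 = 2 and tw(G) ≤ 2. For the lower bound, G contains the cycle f–i–e–b–h–d–a–g–c–f, so G is not a forest; only forests have treewidth ≤ 1, hence tw(G) ≥ 2. The upper and lower bounds meet at 2, so that is the treewidth.

Treewidth 2.
Bags: B1 = {e, f, i}  B2 = {b, e, f}  B3 = {b, f, h}  B4 = {d, f, h}  B5 = {a, d, f}  B6 = {a, f, g}  B7 = {c, f, g}
Tree: B1–B2, B2–B3, B3–B4, B4–B5, B5–B6, B6–B7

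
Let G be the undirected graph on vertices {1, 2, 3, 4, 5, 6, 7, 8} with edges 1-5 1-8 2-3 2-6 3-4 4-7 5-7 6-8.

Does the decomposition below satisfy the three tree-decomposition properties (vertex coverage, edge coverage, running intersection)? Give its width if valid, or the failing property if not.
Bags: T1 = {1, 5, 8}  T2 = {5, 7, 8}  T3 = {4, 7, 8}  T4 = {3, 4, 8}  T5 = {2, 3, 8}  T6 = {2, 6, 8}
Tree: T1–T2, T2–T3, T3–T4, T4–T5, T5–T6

Checking the three conditions: (i) the bags cover all of {1, 2, 3, 4, 5, 6, 7, 8}; (ii) for each edge, some bag contains both endpoints; (iii) the bags containing any fixed vertex form a subtree. All hold, so the decomposition is valid with width 3 − 1 = 2.

Yes; width 2.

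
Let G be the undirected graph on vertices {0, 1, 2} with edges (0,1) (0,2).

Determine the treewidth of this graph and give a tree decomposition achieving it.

Treewidth 1.
Bags: B1 = {0, 2}  B2 = {0, 1}
Tree: B1–B2

Each bag holds 2 vertices, so the decomposition has width 1, which upper-bounds the treewidth. Any graph with an edge has treewidth ≥ 1, and G has the edge 0–2. The upper and lower bounds meet at 1, so that is the treewidth.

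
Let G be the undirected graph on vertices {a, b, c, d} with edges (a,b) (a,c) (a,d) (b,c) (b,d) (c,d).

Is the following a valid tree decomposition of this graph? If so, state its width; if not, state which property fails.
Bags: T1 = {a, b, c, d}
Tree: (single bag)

Yes; width 3.

Every vertex of G appears in some bag (union = {a, b, c, d}); every edge is covered by a bag; and for each vertex v the set of bags containing v is connected in the bag tree. The decomposition is therefore valid. The largest bag has 4 vertices, so the width is 3.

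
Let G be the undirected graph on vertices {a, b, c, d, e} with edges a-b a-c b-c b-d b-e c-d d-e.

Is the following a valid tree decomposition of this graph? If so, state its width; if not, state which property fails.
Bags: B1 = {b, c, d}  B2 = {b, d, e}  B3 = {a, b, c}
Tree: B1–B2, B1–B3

Checking the three conditions: (i) the bags cover all of {a, b, c, d, e}; (ii) for each edge, some bag contains both endpoints; (iii) the bags containing any fixed vertex form a subtree. All hold, so the decomposition is valid with width 3 − 1 = 2.

Yes; width 2.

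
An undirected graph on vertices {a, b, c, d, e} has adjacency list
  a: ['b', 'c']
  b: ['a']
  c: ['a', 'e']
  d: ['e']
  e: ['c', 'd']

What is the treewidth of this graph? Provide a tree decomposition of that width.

Each bag holds 2 vertices, so the decomposition has width 1, which upper-bounds the treewidth. Since G has at least one edge (e.g. b–a), it is not an edgeless graph, so tw(G) ≥ 1. The upper and lower bounds meet at 1, so that is the treewidth.

Treewidth 1.
One optimal decomposition is:
Bags: B1 = {a, b}  B2 = {a, c}  B3 = {c, e}  B4 = {d, e}
Tree: B1–B2, B2–B3, B3–B4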